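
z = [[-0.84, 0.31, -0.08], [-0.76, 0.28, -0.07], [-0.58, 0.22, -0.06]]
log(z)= [[1.51+4.16j,(-2.59-0.92j),(0.49-0.28j)], [(6.81+3.62j),(-8.16-0.12j),0.17-0.99j], [5.38+3.30j,(-2.63-2.96j),-4.86+2.24j]]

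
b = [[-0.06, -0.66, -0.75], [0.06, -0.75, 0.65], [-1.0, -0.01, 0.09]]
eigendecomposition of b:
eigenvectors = [[(0.66+0j),(0.11+0.52j),(0.11-0.52j)], [(-0.24+0j),0.68+0.00j,(0.68-0j)], [-0.72+0.00j,(-0.13+0.48j),-0.13-0.48j]]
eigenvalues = [(1+0j), (-0.86+0.5j), (-0.86-0.5j)]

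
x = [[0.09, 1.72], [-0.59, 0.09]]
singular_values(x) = [1.72, 0.59]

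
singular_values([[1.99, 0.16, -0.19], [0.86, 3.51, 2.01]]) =[4.17, 1.94]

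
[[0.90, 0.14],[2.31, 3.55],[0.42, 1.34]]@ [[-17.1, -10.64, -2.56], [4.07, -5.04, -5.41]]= [[-14.82, -10.28, -3.06],[-25.05, -42.47, -25.12],[-1.73, -11.22, -8.32]]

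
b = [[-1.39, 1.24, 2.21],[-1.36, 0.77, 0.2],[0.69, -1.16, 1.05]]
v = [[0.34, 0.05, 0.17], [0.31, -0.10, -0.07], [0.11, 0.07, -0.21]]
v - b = [[1.73,  -1.19,  -2.04], [1.67,  -0.87,  -0.27], [-0.58,  1.23,  -1.26]]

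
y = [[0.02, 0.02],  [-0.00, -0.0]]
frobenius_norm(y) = 0.03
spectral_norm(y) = 0.03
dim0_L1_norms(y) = [0.02, 0.02]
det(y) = 0.00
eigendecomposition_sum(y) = [[0.02, 0.02], [0.00, 0.00]] + [[-0.00, 0.00], [-0.00, -0.00]]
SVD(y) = [[1.0, 0.0], [0.0, 1.0]] @ diag([0.028284271247461905, -0.0]) @ [[0.71, 0.71], [-0.71, 0.71]]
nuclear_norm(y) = 0.03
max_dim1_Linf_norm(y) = 0.02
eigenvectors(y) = [[1.00, -0.71], [0.0, 0.71]]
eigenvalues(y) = [0.02, -0.0]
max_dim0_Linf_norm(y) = 0.02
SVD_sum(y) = [[0.02, 0.02], [0.0, 0.00]] + [[-0.0, -0.0], [0.00, -0.00]]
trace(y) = 0.02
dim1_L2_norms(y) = [0.03, 0.0]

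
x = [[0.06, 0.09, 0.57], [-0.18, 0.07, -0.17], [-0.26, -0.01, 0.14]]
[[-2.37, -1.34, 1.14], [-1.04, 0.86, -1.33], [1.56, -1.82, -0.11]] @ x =[[-0.20, -0.32, -0.96], [0.13, -0.02, -0.93], [0.45, 0.01, 1.18]]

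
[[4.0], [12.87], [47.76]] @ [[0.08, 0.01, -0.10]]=[[0.32, 0.04, -0.4],[1.03, 0.13, -1.29],[3.82, 0.48, -4.78]]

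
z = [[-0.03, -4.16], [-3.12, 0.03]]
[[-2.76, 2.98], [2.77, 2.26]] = z@[[-0.88, -0.73], [0.67, -0.71]]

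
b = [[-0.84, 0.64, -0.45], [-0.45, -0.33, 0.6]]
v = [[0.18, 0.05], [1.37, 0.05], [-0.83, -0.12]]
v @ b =[[-0.17, 0.10, -0.05], [-1.17, 0.86, -0.59], [0.75, -0.49, 0.30]]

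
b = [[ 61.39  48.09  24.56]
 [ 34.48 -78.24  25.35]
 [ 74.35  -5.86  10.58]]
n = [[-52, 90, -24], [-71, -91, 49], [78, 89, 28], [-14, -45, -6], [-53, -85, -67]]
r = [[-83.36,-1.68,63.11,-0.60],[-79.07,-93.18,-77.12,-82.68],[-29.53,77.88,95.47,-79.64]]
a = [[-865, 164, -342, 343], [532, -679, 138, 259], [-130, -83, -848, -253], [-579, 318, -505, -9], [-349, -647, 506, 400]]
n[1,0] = -71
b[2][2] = 10.58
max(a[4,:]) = 506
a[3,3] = -9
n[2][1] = 89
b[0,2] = 24.56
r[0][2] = 63.11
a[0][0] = -865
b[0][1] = 48.09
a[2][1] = -83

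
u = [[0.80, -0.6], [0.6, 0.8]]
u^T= [[0.80, 0.6],[-0.6, 0.80]]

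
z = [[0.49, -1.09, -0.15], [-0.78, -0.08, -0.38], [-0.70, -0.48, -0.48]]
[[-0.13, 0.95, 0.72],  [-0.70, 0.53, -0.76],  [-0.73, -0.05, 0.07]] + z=[[0.36, -0.14, 0.57], [-1.48, 0.45, -1.14], [-1.43, -0.53, -0.41]]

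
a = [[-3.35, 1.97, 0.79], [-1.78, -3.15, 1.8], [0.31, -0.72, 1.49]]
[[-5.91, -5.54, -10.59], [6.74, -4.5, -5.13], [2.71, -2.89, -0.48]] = a @ [[0.66, 0.88, 2.62], [-2.14, -0.39, -0.48], [0.65, -2.31, -1.1]]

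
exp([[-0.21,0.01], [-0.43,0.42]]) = [[0.81, 0.01], [-0.49, 1.52]]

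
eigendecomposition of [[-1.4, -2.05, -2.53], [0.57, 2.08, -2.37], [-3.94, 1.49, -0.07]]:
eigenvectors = [[-0.74+0.00j, -0.04+0.42j, -0.04-0.42j],[(-0.18+0j), (0.68+0j), 0.68-0.00j],[-0.65+0.00j, -0.09-0.59j, (-0.09+0.59j)]]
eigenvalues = [(-4.13+0j), (2.37+2.39j), (2.37-2.39j)]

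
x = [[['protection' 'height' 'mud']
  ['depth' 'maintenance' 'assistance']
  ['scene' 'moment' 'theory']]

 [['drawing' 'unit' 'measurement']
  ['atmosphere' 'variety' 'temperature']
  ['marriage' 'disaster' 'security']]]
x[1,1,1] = 'variety'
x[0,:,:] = [['protection', 'height', 'mud'], ['depth', 'maintenance', 'assistance'], ['scene', 'moment', 'theory']]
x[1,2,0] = 'marriage'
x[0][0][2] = 'mud'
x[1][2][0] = 'marriage'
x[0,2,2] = 'theory'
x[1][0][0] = 'drawing'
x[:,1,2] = ['assistance', 'temperature']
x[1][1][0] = 'atmosphere'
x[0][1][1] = 'maintenance'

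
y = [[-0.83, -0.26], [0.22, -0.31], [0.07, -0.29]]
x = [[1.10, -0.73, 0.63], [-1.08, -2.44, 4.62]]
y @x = [[-0.63, 1.24, -1.72], [0.58, 0.6, -1.29], [0.39, 0.66, -1.30]]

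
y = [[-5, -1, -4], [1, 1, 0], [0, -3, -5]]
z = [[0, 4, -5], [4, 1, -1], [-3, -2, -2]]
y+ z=[[-5, 3, -9], [5, 2, -1], [-3, -5, -7]]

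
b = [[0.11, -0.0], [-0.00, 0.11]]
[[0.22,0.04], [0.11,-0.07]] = b@ [[2.02, 0.35], [1.04, -0.67]]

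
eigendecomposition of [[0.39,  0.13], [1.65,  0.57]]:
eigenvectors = [[-0.32, -0.23],  [0.95, -0.97]]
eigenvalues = [0.01, 0.95]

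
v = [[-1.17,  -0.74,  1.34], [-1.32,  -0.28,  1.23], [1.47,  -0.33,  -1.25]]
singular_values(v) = [3.2, 0.79, 0.05]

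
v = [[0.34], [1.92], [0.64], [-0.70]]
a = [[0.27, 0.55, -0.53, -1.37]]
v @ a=[[0.09, 0.19, -0.18, -0.47], [0.52, 1.06, -1.02, -2.63], [0.17, 0.35, -0.34, -0.88], [-0.19, -0.38, 0.37, 0.96]]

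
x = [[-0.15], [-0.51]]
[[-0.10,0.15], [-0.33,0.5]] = x@[[0.64, -0.98]]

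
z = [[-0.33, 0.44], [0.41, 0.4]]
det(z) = -0.312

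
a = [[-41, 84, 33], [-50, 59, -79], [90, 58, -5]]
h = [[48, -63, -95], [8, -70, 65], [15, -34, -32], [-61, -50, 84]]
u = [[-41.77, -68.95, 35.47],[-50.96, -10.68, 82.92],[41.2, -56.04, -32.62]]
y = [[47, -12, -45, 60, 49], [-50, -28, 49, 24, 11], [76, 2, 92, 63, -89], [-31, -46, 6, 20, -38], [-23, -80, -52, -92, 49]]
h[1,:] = [8, -70, 65]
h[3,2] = 84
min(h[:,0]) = -61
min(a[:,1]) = 58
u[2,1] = -56.04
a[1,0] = -50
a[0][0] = -41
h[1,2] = 65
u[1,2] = 82.92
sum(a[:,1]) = 201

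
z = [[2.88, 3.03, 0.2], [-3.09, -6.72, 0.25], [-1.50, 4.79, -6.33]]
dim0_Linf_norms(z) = [3.09, 6.72, 6.33]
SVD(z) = [[-0.32, -0.43, 0.85], [0.67, 0.53, 0.52], [-0.68, 0.73, 0.12]] @ diag([9.90819386807995, 6.214084250646864, 0.8718665026284136]) @ [[-0.20, -0.88, 0.44], [-0.64, -0.23, -0.73], [0.74, -0.43, -0.52]]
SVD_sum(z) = [[0.62, 2.74, -1.38], [-1.30, -5.78, 2.92], [1.32, 5.86, -2.96]] + [[1.72, 0.61, 1.96],  [-2.12, -0.75, -2.43],  [-2.90, -1.02, -3.32]] + [[0.55,-0.32,-0.38],[0.34,-0.19,-0.23],[0.08,-0.04,-0.05]]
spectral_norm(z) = 9.91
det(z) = 53.68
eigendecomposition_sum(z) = [[1.96, 0.75, 0.07], [-0.75, -0.29, -0.03], [-0.82, -0.31, -0.03]] + [[0.77, 1.68, 0.31],  [-1.56, -3.4, -0.62],  [-4.6, -10.03, -1.83]] + [[0.16, 0.60, -0.18], [-0.79, -3.04, 0.90], [3.91, 15.13, -4.47]]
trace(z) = -10.17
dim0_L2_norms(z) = [4.48, 8.79, 6.34]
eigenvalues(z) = [1.64, -4.46, -7.35]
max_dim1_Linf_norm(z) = 6.72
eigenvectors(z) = [[-0.87, -0.16, 0.04],[0.33, 0.32, -0.20],[0.36, 0.94, 0.98]]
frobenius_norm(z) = 11.73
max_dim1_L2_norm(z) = 8.08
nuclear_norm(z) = 16.99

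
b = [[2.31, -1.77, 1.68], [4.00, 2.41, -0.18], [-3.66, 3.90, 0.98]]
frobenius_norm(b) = 7.92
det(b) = 53.88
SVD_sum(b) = [[2.49, -1.40, -0.05], [2.01, -1.13, -0.04], [-4.46, 2.51, 0.08]] + [[-0.19,-0.34,-0.00],[1.99,3.54,0.04],[0.79,1.40,0.02]] + [[0.02,-0.03,1.73],  [-0.00,0.0,-0.18],  [0.01,-0.01,0.88]]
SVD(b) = [[-0.45, 0.09, 0.89], [-0.37, -0.93, -0.09], [0.81, -0.37, 0.45]] @ diag([6.2969989631166365, 4.386481420089989, 1.9505088591732513]) @ [[-0.87, 0.49, 0.02], [-0.49, -0.87, -0.01], [0.01, -0.02, 1.00]]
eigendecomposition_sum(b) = [[0.91+1.52j, -1.09+0.08j, 0.68-0.41j], [(1.14-1.44j), 0.47+1.03j, (-0.65-0.51j)], [(-2.88-0.45j), (1.06-1.46j), -0.20+1.30j]] + [[(0.91-1.52j),(-1.09-0.08j),0.68+0.41j], [(1.14+1.44j),(0.47-1.03j),(-0.65+0.51j)], [(-2.88+0.45j),(1.06+1.46j),-0.20-1.30j]] + [[0.49-0.00j, 0.41-0.00j, (0.32-0j)],[(1.72-0j), 1.46-0.00j, 1.12-0.00j],[(2.1-0j), 1.79-0.00j, 1.37-0.00j]]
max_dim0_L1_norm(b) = 9.97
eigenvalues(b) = [(1.19+3.85j), (1.19-3.85j), (3.32+0j)]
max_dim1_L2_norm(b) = 5.44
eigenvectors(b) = [[-0.29-0.35j, (-0.29+0.35j), (0.18+0j)], [-0.23+0.41j, -0.23-0.41j, (0.62+0j)], [(0.75+0j), (0.75-0j), 0.76+0.00j]]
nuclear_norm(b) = 12.63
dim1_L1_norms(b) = [5.76, 6.59, 8.54]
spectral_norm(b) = 6.30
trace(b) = 5.70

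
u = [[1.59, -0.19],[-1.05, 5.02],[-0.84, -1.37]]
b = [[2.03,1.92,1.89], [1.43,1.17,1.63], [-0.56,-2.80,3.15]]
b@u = [[-0.38, 6.66], [-0.32, 3.37], [-0.60, -18.27]]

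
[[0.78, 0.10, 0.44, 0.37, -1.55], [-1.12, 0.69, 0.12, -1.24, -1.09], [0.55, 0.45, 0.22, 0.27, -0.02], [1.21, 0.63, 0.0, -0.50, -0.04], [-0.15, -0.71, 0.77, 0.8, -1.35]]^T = [[0.78, -1.12, 0.55, 1.21, -0.15], [0.10, 0.69, 0.45, 0.63, -0.71], [0.44, 0.12, 0.22, 0.00, 0.77], [0.37, -1.24, 0.27, -0.50, 0.80], [-1.55, -1.09, -0.02, -0.04, -1.35]]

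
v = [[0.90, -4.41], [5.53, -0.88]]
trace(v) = 0.02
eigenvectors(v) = [[(0.12+0.66j), (0.12-0.66j)], [0.75+0.00j, 0.75-0.00j]]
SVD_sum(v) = [[2.55, -1.41], [4.61, -2.54]] + [[-1.65, -3.0], [0.92, 1.66]]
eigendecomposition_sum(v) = [[(0.45+2.43j), (-2.21+0j)],[(2.77-0.01j), (-0.44+2.43j)]] + [[0.45-2.43j,-2.21-0.00j], [(2.77+0.01j),-0.44-2.43j]]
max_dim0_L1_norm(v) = 6.43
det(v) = 23.60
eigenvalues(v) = [(0.01+4.86j), (0.01-4.86j)]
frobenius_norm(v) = 7.18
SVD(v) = [[-0.48, -0.87], [-0.87, 0.48]] @ diag([6.021532765765432, 3.9184873549385504]) @ [[-0.88, 0.48], [0.48, 0.88]]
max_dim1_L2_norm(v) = 5.6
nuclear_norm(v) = 9.94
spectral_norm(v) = 6.02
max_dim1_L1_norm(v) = 6.41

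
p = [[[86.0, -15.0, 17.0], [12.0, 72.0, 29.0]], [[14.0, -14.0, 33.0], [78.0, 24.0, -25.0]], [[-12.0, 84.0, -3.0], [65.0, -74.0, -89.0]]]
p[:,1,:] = [[12.0, 72.0, 29.0], [78.0, 24.0, -25.0], [65.0, -74.0, -89.0]]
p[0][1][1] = 72.0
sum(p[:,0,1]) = 55.0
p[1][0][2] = 33.0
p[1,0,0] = 14.0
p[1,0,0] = 14.0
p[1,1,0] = 78.0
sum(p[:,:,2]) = -38.0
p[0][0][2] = 17.0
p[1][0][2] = 33.0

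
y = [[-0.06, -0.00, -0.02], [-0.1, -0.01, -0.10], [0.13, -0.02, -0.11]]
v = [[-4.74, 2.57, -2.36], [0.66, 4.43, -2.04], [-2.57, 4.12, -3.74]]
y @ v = [[0.34, -0.24, 0.22],  [0.72, -0.71, 0.63],  [-0.35, -0.21, 0.15]]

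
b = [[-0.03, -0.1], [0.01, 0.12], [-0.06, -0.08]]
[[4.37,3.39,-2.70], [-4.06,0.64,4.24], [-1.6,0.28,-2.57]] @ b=[[0.06, 0.19], [-0.13, 0.14], [0.20, 0.40]]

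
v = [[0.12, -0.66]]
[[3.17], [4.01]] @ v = [[0.38, -2.09], [0.48, -2.65]]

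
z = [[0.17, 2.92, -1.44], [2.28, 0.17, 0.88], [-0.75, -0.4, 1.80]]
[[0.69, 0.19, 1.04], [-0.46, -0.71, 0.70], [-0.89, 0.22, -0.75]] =z@[[-0.01, -0.32, 0.37],  [-0.01, 0.09, 0.23],  [-0.5, 0.01, -0.21]]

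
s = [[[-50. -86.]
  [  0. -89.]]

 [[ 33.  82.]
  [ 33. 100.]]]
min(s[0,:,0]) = -50.0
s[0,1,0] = 0.0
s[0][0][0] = -50.0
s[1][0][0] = 33.0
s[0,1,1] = -89.0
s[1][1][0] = 33.0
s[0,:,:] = [[-50.0, -86.0], [0.0, -89.0]]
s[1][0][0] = 33.0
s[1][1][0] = 33.0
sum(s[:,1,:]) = 44.0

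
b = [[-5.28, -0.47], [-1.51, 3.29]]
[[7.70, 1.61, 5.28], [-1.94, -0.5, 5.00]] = b @ [[-1.35, -0.28, -1.09], [-1.21, -0.28, 1.02]]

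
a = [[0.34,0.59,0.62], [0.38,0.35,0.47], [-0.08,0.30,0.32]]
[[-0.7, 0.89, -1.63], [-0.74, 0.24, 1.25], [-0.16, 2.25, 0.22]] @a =[[0.23, -0.59, -0.54],  [-0.26, 0.02, 0.05],  [0.78, 0.76, 1.03]]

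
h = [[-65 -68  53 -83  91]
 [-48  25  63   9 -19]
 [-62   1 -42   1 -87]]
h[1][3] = 9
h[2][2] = -42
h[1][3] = 9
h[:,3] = [-83, 9, 1]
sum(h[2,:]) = -189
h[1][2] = 63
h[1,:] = [-48, 25, 63, 9, -19]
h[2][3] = 1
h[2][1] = 1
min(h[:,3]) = -83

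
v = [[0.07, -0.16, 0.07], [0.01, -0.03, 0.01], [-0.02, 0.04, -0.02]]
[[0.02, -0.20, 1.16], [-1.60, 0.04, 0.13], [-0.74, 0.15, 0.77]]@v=[[-0.02,0.05,-0.02],[-0.11,0.26,-0.11],[-0.07,0.14,-0.07]]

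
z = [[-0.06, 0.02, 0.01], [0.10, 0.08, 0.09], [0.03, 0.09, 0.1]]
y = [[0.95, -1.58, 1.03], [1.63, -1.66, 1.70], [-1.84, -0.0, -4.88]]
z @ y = [[-0.04,  0.06,  -0.08], [0.06,  -0.29,  -0.2], [-0.01,  -0.2,  -0.3]]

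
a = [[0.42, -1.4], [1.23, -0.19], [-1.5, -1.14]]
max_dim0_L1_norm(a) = 3.15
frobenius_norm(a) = 2.69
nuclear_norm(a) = 3.77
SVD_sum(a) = [[-0.38, -0.26], [0.74, 0.52], [-1.54, -1.08]] + [[0.8, -1.14], [0.49, -0.71], [0.04, -0.06]]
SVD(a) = [[0.22,0.85], [-0.42,0.53], [0.88,0.04]] @ diag([2.13595227226832, 1.6348418549180215]) @ [[-0.82, -0.57], [0.57, -0.82]]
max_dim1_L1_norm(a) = 2.64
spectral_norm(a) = 2.14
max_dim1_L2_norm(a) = 1.88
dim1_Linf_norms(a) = [1.4, 1.23, 1.5]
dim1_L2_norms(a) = [1.46, 1.24, 1.88]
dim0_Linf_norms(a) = [1.5, 1.4]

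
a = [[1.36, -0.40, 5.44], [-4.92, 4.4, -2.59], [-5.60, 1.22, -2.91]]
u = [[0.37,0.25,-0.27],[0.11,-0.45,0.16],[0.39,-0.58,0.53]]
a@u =[[2.58, -2.64, 2.45], [-2.35, -1.71, 0.66], [-3.07, -0.26, 0.16]]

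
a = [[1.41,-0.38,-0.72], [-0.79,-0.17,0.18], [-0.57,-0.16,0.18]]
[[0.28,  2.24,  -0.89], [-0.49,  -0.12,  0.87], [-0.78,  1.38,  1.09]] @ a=[[-0.87, -0.34, 0.04],[-1.09, 0.07, 0.49],[-2.81, -0.11, 1.01]]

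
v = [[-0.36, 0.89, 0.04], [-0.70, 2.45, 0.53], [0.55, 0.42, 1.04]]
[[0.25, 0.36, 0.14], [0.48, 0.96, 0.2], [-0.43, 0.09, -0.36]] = v @[[-0.07, -0.84, -0.28], [0.28, 0.04, 0.05], [-0.49, 0.51, -0.22]]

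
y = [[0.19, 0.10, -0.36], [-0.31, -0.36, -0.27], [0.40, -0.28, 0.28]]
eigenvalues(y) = [(0.29+0.41j), (0.29-0.41j), (-0.47+0j)]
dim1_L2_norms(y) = [0.42, 0.55, 0.56]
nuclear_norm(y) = 1.51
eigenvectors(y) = [[(-0.18+0.63j), -0.18-0.63j, (0.04+0j)], [(-0.28-0.12j), -0.28+0.12j, (0.94+0j)], [0.69+0.00j, 0.69-0.00j, (0.33+0j)]]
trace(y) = 0.11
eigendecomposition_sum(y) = [[0.10+0.24j, 0.06-0.05j, -0.18+0.12j], [-0.12+0.03j, 0.02+0.03j, (-0.04-0.09j)], [(0.21-0.17j), -0.07-0.04j, 0.17+0.14j]] + [[0.10-0.24j, (0.06+0.05j), (-0.18-0.12j)], [(-0.12-0.03j), (0.02-0.03j), -0.04+0.09j], [0.21+0.17j, -0.07+0.04j, (0.17-0.14j)]] + [[-0.00-0.00j, -0.02-0.00j, (-0.01+0j)], [-0.08-0.00j, -0.40-0.00j, -0.18+0.00j], [(-0.03-0j), -0.14-0.00j, -0.06+0.00j]]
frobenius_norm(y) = 0.89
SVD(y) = [[0.17, 0.48, -0.86], [0.64, -0.72, -0.27], [-0.75, -0.5, -0.43]] @ diag([0.6434188026800682, 0.47682054746685665, 0.3869811492452242]) @ [[-0.72, -0.01, -0.69], [0.23, 0.94, -0.26], [-0.65, 0.35, 0.68]]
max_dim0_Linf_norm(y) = 0.4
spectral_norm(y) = 0.64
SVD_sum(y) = [[-0.08, -0.0, -0.08], [-0.3, -0.0, -0.29], [0.35, 0.0, 0.33]] + [[0.05,0.22,-0.06], [-0.08,-0.32,0.09], [-0.06,-0.23,0.06]] + [[0.22, -0.12, -0.22], [0.07, -0.04, -0.07], [0.11, -0.06, -0.11]]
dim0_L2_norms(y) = [0.54, 0.47, 0.53]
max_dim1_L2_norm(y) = 0.56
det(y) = -0.12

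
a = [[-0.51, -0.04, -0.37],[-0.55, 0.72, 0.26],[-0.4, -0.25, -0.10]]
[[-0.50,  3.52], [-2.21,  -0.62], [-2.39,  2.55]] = a @ [[5.44, -3.89], [3.45, -2.43], [-6.53, -3.88]]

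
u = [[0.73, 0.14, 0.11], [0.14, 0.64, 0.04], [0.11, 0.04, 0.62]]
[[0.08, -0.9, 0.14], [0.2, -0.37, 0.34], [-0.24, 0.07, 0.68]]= u@[[0.11, -1.23, -0.06],[0.32, -0.33, 0.47],[-0.43, 0.36, 1.08]]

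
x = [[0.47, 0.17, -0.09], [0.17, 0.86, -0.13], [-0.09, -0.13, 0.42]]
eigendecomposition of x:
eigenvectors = [[-0.36, -0.71, 0.60], [-0.89, 0.45, 0.0], [0.27, 0.54, 0.80]]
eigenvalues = [0.97, 0.43, 0.35]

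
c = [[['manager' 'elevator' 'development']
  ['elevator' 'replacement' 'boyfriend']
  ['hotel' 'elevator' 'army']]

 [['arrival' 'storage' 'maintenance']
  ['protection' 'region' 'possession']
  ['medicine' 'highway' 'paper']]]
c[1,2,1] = 'highway'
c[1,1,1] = 'region'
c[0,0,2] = 'development'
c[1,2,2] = 'paper'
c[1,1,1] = 'region'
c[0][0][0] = 'manager'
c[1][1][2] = 'possession'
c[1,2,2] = 'paper'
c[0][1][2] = 'boyfriend'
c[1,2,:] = ['medicine', 'highway', 'paper']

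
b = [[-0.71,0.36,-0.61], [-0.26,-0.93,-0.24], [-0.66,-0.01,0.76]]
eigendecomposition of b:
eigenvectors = [[(0.35+0j),(-0.01-0.67j),(-0.01+0.67j)], [0.07+0.00j,0.70+0.00j,0.70-0.00j], [(-0.94+0j),(0.05-0.25j),(0.05+0.25j)]]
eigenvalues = [(1.01+0j), (-0.94+0.33j), (-0.94-0.33j)]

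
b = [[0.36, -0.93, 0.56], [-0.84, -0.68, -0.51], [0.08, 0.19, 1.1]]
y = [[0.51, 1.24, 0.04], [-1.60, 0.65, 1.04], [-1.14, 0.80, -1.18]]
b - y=[[-0.15, -2.17, 0.52],[0.76, -1.33, -1.55],[1.22, -0.61, 2.28]]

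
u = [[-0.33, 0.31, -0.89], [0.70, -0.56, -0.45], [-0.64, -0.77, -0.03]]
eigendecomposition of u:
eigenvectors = [[(0.57+0j), (0.2-0.54j), 0.20+0.54j],[(0.45+0j), -0.63+0.00j, -0.63-0.00j],[(-0.69+0j), (-0.25-0.45j), (-0.25+0.45j)]]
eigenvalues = [(1+0j), (-0.96+0.28j), (-0.96-0.28j)]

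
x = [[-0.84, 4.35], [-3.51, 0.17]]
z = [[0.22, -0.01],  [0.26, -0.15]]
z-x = [[1.06, -4.36], [3.77, -0.32]]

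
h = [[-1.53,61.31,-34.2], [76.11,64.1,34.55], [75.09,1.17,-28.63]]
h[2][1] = 1.17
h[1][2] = 34.55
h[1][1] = 64.1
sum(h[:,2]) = -28.280000000000005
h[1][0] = 76.11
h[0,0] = -1.53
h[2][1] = 1.17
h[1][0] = 76.11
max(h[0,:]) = 61.31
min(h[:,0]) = -1.53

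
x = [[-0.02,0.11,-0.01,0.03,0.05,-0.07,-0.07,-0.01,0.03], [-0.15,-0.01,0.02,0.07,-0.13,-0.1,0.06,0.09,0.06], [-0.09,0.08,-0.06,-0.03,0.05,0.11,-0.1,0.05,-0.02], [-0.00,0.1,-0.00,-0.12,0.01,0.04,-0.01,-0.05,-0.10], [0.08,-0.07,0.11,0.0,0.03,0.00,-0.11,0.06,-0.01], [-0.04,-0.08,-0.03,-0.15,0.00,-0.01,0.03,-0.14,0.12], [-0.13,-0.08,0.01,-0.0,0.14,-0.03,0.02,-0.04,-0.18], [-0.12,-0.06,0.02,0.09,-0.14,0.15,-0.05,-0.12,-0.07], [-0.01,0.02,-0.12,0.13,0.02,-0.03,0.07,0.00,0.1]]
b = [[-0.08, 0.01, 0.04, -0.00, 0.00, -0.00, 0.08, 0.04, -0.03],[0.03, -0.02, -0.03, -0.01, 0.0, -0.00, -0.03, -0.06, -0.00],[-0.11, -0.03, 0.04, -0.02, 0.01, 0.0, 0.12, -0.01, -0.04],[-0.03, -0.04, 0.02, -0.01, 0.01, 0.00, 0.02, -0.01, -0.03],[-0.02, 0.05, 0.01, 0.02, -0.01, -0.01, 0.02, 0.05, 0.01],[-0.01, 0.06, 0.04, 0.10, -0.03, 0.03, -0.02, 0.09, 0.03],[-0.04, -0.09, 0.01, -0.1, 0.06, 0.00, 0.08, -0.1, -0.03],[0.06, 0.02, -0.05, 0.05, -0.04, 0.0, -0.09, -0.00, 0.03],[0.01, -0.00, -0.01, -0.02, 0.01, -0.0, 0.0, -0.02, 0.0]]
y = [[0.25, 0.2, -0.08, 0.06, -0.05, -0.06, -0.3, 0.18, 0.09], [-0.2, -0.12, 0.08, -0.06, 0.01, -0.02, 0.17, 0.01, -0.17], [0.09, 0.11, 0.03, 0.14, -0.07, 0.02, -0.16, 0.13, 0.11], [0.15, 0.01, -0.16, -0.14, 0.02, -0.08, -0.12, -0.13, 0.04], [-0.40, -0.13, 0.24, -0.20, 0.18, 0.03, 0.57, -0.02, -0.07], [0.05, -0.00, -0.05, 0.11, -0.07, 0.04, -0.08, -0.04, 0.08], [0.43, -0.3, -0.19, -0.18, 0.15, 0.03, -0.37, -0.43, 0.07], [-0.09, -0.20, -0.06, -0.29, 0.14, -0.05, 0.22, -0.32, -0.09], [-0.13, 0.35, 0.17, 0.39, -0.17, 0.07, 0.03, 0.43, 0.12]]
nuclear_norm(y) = 3.04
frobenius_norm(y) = 1.68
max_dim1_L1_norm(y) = 2.15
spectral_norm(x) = 0.35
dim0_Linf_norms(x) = [0.15, 0.11, 0.12, 0.15, 0.14, 0.15, 0.11, 0.14, 0.18]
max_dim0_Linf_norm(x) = 0.18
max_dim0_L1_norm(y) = 2.02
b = x @ y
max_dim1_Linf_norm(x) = 0.18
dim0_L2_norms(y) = [0.71, 0.58, 0.41, 0.61, 0.34, 0.15, 0.82, 0.74, 0.3]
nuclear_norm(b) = 0.70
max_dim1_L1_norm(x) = 0.82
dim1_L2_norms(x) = [0.16, 0.26, 0.22, 0.2, 0.2, 0.26, 0.28, 0.3, 0.22]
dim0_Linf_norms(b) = [0.11, 0.09, 0.05, 0.1, 0.06, 0.03, 0.12, 0.1, 0.04]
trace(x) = -0.19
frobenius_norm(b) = 0.39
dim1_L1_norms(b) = [0.28, 0.18, 0.38, 0.17, 0.2, 0.41, 0.51, 0.34, 0.07]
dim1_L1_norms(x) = [0.4, 0.69, 0.59, 0.43, 0.47, 0.6, 0.63, 0.82, 0.5]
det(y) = 0.00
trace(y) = -0.33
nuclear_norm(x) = 1.92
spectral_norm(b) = 0.31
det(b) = 0.00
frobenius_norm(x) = 0.71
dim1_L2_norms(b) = [0.13, 0.08, 0.18, 0.07, 0.08, 0.16, 0.2, 0.14, 0.03]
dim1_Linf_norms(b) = [0.08, 0.06, 0.12, 0.04, 0.05, 0.1, 0.1, 0.09, 0.02]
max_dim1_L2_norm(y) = 0.83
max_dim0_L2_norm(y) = 0.82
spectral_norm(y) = 1.16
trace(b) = 0.03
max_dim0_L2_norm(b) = 0.19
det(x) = -0.00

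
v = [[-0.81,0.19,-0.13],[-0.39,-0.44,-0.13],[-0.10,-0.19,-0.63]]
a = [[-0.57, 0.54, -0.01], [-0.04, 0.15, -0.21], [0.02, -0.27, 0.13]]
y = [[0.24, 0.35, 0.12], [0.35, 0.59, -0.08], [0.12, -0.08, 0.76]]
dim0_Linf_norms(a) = [0.57, 0.54, 0.21]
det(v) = -0.25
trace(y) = 1.59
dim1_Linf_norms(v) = [0.81, 0.44, 0.63]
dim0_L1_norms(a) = [0.63, 0.96, 0.35]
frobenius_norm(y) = 1.13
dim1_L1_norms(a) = [1.12, 0.4, 0.42]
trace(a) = -0.29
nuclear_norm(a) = 1.21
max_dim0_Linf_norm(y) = 0.76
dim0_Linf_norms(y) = [0.35, 0.59, 0.76]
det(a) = 0.02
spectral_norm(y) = 0.81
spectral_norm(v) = 0.97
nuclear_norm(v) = 2.02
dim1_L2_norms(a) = [0.79, 0.26, 0.3]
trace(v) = -1.88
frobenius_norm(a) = 0.88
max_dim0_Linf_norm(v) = 0.81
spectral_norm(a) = 0.83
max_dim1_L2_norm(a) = 0.79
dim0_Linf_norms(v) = [0.81, 0.44, 0.63]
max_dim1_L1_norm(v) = 1.13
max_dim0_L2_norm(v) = 0.9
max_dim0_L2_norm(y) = 0.77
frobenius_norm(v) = 1.23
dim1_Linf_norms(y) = [0.35, 0.59, 0.76]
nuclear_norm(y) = 1.60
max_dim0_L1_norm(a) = 0.96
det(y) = -0.00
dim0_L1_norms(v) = [1.3, 0.82, 0.89]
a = v + y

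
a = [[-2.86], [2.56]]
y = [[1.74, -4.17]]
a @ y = [[-4.98, 11.93], [4.45, -10.68]]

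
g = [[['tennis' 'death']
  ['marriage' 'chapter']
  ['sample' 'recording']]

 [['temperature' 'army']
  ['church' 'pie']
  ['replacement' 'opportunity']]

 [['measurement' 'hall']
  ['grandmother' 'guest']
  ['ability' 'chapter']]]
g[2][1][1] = 'guest'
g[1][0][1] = 'army'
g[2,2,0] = 'ability'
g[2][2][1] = 'chapter'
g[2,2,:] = ['ability', 'chapter']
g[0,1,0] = 'marriage'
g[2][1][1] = 'guest'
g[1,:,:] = [['temperature', 'army'], ['church', 'pie'], ['replacement', 'opportunity']]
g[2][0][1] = 'hall'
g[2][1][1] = 'guest'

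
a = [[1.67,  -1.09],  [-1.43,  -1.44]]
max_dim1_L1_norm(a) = 2.87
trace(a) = 0.23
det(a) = -3.96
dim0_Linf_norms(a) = [1.67, 1.44]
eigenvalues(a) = [2.11, -1.88]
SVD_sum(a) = [[1.48, 0.22],[-1.61, -0.24]] + [[0.19, -1.31],[0.18, -1.20]]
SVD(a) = [[-0.68, 0.74], [0.74, 0.68]] @ diag([2.2066495134802815, 1.7961619984448054]) @ [[-0.99,-0.15], [0.15,-0.99]]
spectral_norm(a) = 2.21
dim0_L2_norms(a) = [2.2, 1.81]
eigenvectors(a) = [[0.93, 0.29], [-0.37, 0.96]]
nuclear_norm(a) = 4.00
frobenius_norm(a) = 2.85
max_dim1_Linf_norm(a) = 1.67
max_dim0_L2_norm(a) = 2.2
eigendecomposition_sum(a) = [[1.88,-0.58], [-0.76,0.23]] + [[-0.21, -0.51], [-0.67, -1.67]]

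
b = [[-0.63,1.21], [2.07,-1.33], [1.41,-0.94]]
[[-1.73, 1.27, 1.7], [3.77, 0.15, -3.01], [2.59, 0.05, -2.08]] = b@[[1.35, 1.12, -0.83], [-0.73, 1.63, 0.97]]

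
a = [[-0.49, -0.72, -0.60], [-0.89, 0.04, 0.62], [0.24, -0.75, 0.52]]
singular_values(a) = [1.11, 1.06, 0.91]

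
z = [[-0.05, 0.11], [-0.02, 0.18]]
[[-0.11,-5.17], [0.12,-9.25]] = z @ [[4.92, -12.71], [1.24, -52.81]]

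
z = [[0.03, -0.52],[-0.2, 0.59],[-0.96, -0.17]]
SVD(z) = [[0.02, 0.65], [0.15, -0.75], [0.99, 0.10]] @ diag([0.9824746634449819, 0.8028969645531543]) @ [[-1.0, -0.09], [0.09, -1.0]]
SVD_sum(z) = [[-0.02, -0.0],  [-0.14, -0.01],  [-0.97, -0.09]] + [[0.05, -0.52], [-0.06, 0.6], [0.01, -0.08]]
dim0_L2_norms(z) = [0.98, 0.8]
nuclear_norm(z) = 1.79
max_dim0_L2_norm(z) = 0.98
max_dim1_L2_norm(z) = 0.97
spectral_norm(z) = 0.98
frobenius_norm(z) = 1.27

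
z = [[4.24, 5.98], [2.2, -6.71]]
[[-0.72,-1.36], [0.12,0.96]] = z @ [[-0.1,  -0.08], [-0.05,  -0.17]]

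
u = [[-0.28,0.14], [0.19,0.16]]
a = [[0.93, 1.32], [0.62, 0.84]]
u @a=[[-0.17, -0.25], [0.28, 0.39]]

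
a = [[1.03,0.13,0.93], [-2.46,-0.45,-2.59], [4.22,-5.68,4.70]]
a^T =[[1.03, -2.46, 4.22], [0.13, -0.45, -5.68], [0.93, -2.59, 4.7]]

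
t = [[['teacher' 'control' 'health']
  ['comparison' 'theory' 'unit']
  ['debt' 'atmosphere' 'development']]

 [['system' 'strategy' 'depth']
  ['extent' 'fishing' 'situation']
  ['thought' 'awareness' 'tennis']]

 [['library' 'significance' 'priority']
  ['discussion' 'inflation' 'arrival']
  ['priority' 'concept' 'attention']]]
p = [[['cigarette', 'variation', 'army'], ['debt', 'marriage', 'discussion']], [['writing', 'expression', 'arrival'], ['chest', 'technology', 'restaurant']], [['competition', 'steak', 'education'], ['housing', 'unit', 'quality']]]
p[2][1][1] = 'unit'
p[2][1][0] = 'housing'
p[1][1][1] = 'technology'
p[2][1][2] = 'quality'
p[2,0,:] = ['competition', 'steak', 'education']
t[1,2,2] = 'tennis'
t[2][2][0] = 'priority'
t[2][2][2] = 'attention'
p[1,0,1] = 'expression'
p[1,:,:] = [['writing', 'expression', 'arrival'], ['chest', 'technology', 'restaurant']]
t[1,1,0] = 'extent'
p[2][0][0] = 'competition'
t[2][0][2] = 'priority'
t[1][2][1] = 'awareness'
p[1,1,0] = 'chest'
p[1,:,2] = ['arrival', 'restaurant']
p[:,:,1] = [['variation', 'marriage'], ['expression', 'technology'], ['steak', 'unit']]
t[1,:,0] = ['system', 'extent', 'thought']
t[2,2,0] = 'priority'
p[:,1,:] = [['debt', 'marriage', 'discussion'], ['chest', 'technology', 'restaurant'], ['housing', 'unit', 'quality']]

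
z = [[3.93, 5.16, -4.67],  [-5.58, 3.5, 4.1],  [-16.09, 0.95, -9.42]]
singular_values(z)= [18.96, 8.8, 5.96]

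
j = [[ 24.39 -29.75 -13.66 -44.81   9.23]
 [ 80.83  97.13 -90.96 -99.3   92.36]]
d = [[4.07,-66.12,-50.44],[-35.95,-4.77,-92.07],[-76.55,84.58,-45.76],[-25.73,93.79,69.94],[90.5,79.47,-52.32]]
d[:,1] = [-66.12, -4.77, 84.58, 93.79, 79.47]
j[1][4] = 92.36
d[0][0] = 4.07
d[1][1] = -4.77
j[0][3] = -44.81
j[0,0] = 24.39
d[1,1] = -4.77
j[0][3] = -44.81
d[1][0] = -35.95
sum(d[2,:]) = -37.73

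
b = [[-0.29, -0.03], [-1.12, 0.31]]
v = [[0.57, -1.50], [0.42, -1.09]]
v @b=[[1.51,-0.48],[1.10,-0.35]]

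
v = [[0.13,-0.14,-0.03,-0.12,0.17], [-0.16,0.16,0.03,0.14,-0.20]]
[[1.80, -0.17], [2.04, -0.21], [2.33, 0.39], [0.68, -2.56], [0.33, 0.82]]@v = [[0.26, -0.28, -0.06, -0.24, 0.34],[0.3, -0.32, -0.07, -0.27, 0.39],[0.24, -0.26, -0.06, -0.22, 0.32],[0.50, -0.50, -0.1, -0.44, 0.63],[-0.09, 0.08, 0.01, 0.08, -0.11]]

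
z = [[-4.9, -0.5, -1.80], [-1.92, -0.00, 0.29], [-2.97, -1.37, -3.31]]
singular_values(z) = [6.94, 2.18, 0.2]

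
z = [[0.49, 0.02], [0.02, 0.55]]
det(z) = 0.27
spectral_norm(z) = 0.56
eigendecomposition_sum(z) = [[0.44, -0.13], [-0.13, 0.04]] + [[0.05, 0.15], [0.15, 0.51]]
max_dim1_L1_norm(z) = 0.57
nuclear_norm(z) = 1.04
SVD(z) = [[0.29, 0.96], [0.96, -0.29]] @ diag([0.5560555127546399, 0.48394448724536016]) @ [[0.29, 0.96],[0.96, -0.29]]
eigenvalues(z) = [0.48, 0.56]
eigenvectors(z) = [[-0.96, -0.29], [0.29, -0.96]]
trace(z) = 1.04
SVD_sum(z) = [[0.05, 0.15], [0.15, 0.51]] + [[0.44,-0.13],[-0.13,0.04]]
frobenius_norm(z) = 0.74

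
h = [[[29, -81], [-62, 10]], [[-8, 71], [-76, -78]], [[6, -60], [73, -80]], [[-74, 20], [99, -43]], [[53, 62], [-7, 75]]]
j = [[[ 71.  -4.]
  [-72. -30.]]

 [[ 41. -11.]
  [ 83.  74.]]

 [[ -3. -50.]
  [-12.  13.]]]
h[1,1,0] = -76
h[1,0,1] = 71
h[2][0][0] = 6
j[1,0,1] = -11.0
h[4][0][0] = 53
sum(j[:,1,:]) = 56.0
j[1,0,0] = 41.0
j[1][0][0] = 41.0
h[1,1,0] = -76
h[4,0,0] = 53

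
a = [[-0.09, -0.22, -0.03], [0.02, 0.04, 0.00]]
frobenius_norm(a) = 0.24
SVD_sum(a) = [[-0.09, -0.22, -0.03], [0.02, 0.04, 0.01]] + [[0.0,  -0.0,  -0.00], [0.00,  -0.0,  -0.01]]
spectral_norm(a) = 0.24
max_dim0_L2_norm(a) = 0.22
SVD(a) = [[-0.98, 0.18], [0.18, 0.98]] @ diag([0.24363680779573596, 0.006411387299454958]) @ [[0.38, 0.92, 0.12], [0.52, -0.10, -0.85]]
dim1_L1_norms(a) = [0.34, 0.06]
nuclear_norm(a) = 0.25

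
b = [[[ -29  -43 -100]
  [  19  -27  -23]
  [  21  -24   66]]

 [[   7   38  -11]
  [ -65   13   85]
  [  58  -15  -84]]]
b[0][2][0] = 21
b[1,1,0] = -65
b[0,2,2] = 66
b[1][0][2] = -11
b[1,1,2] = 85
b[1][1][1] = 13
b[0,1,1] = -27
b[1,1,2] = 85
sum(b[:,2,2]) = -18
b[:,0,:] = [[-29, -43, -100], [7, 38, -11]]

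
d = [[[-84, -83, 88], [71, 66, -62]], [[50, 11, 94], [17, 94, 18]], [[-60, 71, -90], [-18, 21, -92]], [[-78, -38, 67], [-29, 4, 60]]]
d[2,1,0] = -18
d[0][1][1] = 66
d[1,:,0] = [50, 17]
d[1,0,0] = 50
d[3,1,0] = -29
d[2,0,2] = -90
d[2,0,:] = [-60, 71, -90]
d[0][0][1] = -83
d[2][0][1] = 71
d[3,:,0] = [-78, -29]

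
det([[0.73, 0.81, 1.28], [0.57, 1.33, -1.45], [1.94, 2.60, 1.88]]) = 0.025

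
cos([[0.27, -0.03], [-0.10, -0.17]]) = [[0.96,0.00], [0.0,0.98]]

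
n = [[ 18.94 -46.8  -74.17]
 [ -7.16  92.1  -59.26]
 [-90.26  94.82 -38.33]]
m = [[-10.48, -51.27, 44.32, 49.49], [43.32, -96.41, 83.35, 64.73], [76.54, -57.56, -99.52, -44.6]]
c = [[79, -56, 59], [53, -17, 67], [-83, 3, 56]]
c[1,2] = 67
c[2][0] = -83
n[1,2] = -59.26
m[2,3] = -44.6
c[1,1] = -17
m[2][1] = -57.56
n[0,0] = 18.94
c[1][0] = 53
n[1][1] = 92.1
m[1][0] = 43.32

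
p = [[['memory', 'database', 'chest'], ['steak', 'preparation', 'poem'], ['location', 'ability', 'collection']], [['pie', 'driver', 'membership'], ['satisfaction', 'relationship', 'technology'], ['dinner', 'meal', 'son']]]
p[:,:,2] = [['chest', 'poem', 'collection'], ['membership', 'technology', 'son']]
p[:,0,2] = ['chest', 'membership']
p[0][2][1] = 'ability'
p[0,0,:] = ['memory', 'database', 'chest']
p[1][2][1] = 'meal'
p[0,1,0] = 'steak'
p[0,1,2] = 'poem'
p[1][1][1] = 'relationship'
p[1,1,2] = 'technology'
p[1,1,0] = 'satisfaction'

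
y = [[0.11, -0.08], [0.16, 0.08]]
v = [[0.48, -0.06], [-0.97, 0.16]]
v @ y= [[0.04, -0.04], [-0.08, 0.09]]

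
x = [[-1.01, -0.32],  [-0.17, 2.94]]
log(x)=[[0.03+3.13j, (-0.09+0.25j)], [-0.05+0.13j, (1.08+0.01j)]]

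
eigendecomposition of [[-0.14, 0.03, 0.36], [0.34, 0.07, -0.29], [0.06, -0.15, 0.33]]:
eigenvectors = [[0.63, -0.57, 0.54], [-0.74, -0.69, -0.17], [-0.23, -0.43, 0.82]]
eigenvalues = [-0.31, 0.17, 0.4]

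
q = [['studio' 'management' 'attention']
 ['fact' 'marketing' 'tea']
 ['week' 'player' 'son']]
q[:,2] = ['attention', 'tea', 'son']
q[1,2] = 'tea'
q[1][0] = 'fact'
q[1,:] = ['fact', 'marketing', 'tea']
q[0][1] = 'management'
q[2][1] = 'player'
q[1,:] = ['fact', 'marketing', 'tea']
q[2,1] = 'player'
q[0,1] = 'management'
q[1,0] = 'fact'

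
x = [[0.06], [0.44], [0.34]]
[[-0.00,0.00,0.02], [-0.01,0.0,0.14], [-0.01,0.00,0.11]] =x@[[-0.02,0.00,0.32]]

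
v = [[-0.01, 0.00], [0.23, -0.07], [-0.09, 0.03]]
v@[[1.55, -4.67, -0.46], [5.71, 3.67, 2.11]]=[[-0.02, 0.05, 0.0], [-0.04, -1.33, -0.25], [0.03, 0.53, 0.1]]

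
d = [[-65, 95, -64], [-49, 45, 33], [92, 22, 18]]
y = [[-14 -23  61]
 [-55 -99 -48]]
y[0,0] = -14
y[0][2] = 61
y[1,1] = -99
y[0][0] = -14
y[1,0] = -55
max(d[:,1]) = 95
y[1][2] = -48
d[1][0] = -49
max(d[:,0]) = 92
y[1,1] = -99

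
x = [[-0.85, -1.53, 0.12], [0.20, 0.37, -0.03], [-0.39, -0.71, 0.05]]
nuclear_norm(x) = 1.99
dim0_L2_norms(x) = [0.96, 1.73, 0.13]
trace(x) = -0.43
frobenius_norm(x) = 1.98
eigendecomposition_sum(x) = [[-0.83, -1.46, 0.11], [0.19, 0.33, -0.03], [-0.38, -0.67, 0.05]] + [[-0.02, -0.07, 0.01],[0.01, 0.04, -0.00],[-0.01, -0.04, 0.00]] + [[-0.00, 0.0, 0.00], [0.0, -0.00, -0.0], [0.0, -0.0, -0.01]]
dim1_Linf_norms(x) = [1.53, 0.37, 0.71]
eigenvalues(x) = [-0.45, 0.02, -0.01]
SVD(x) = [[-0.89,-0.46,0.03], [0.21,-0.36,0.91], [-0.41,0.81,0.42]] @ diag([1.978443940429083, 0.006362864909097903, 0.004369042182328102]) @ [[0.48, 0.87, -0.07], [0.65, -0.41, -0.64], [-0.58, 0.26, -0.77]]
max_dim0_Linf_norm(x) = 1.53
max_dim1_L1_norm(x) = 2.5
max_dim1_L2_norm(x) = 1.75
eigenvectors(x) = [[-0.89, -0.8, -0.07], [0.2, 0.42, 0.12], [-0.41, -0.43, 0.99]]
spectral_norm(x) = 1.98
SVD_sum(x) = [[-0.85,-1.53,0.12], [0.2,0.37,-0.03], [-0.39,-0.71,0.05]] + [[-0.0,0.00,0.00],[-0.00,0.0,0.00],[0.0,-0.00,-0.0]] + [[-0.0, 0.00, -0.00], [-0.0, 0.0, -0.00], [-0.00, 0.00, -0.0]]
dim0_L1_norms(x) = [1.44, 2.61, 0.2]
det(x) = 0.00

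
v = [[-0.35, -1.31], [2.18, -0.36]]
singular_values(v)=[2.22, 1.35]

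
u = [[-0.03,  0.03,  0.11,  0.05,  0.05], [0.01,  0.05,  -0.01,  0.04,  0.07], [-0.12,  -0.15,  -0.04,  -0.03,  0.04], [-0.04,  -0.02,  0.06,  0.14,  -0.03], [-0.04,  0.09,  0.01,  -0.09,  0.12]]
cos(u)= [[1.01, 0.01, 0.0, 0.0, -0.0], [0.0, 1.0, -0.0, -0.0, -0.01], [-0.0, 0.0, 1.01, 0.01, 0.01], [0.01, 0.01, -0.0, 0.99, 0.0], [0.0, -0.01, 0.0, 0.01, 0.99]]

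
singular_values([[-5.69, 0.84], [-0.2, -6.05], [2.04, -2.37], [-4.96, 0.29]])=[8.09, 6.22]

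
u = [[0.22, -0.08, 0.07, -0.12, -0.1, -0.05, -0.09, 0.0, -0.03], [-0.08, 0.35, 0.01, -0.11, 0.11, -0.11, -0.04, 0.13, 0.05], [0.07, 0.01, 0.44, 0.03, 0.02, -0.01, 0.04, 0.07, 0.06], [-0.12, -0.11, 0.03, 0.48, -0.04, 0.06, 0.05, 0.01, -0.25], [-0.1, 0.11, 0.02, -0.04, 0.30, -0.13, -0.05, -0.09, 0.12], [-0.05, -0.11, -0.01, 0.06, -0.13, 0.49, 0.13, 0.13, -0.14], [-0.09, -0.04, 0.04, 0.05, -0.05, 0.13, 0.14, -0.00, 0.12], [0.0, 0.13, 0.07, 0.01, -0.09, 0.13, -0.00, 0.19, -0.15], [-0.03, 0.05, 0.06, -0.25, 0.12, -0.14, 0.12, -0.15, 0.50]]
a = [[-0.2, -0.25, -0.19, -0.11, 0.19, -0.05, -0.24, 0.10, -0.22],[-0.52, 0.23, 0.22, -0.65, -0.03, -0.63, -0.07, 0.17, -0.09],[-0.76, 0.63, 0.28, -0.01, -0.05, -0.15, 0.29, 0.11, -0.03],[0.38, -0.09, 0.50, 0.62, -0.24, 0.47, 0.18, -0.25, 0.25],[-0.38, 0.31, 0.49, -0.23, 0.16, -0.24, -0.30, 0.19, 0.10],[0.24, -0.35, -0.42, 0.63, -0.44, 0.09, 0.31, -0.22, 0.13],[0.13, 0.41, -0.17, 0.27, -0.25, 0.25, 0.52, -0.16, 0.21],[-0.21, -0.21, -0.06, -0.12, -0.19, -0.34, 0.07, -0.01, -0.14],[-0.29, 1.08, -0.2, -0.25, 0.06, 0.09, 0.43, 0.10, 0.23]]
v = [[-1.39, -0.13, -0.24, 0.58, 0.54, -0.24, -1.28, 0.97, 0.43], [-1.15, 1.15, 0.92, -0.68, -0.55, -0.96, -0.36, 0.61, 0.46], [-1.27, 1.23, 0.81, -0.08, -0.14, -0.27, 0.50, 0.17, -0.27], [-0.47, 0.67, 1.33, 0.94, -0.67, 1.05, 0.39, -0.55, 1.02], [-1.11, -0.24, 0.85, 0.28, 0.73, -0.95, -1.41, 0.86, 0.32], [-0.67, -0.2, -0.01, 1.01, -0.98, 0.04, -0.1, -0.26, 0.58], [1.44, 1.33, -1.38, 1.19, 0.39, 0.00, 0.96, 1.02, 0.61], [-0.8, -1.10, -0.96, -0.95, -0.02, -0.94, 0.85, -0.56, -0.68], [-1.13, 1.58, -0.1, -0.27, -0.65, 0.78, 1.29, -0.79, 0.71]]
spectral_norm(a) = 2.03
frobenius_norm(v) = 7.39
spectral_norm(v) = 4.04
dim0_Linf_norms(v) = [1.44, 1.58, 1.38, 1.19, 0.98, 1.05, 1.41, 1.02, 1.02]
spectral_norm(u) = 0.94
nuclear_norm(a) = 6.15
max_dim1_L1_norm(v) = 8.32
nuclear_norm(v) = 18.53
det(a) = 0.00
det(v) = 35.73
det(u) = -0.00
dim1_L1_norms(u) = [0.76, 0.99, 0.75, 1.15, 0.96, 1.25, 0.66, 0.77, 1.42]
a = u @ v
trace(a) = 1.92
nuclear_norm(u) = 3.12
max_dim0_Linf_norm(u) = 0.5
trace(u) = 3.11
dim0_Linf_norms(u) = [0.22, 0.35, 0.44, 0.48, 0.3, 0.49, 0.14, 0.19, 0.5]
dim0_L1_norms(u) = [0.76, 0.99, 0.75, 1.15, 0.96, 1.25, 0.66, 0.77, 1.42]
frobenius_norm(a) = 2.91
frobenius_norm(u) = 1.37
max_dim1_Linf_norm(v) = 1.58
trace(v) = 3.39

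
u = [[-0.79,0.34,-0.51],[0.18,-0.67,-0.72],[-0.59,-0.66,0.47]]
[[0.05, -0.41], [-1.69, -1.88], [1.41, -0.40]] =u@[[-1.16, 0.23], [0.22, 1.39], [1.85, 1.38]]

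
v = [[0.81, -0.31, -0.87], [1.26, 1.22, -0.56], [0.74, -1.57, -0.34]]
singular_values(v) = [2.02, 1.96, 0.37]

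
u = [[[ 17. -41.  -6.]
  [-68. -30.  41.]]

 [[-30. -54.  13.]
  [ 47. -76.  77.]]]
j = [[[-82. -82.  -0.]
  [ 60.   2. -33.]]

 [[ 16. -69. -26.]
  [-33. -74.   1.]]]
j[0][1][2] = -33.0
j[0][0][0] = -82.0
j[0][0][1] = -82.0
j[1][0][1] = -69.0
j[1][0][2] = -26.0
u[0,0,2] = -6.0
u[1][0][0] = -30.0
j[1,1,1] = -74.0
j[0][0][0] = -82.0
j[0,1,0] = 60.0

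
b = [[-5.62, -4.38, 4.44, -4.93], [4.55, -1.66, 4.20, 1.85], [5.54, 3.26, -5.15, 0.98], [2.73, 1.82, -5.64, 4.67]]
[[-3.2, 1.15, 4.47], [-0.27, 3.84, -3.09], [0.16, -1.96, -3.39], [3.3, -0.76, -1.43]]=b @ [[-0.25, 0.22, -0.57], [0.19, -0.58, -0.42], [-0.04, 0.31, -0.24], [0.73, 0.31, -0.10]]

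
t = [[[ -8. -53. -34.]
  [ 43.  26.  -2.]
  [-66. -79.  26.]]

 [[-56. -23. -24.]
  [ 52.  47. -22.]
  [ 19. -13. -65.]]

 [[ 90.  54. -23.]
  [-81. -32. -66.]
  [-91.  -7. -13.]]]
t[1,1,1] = 47.0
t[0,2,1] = -79.0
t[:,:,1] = [[-53.0, 26.0, -79.0], [-23.0, 47.0, -13.0], [54.0, -32.0, -7.0]]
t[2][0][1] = 54.0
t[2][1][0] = -81.0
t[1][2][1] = -13.0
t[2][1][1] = -32.0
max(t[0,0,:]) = -8.0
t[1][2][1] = -13.0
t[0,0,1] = -53.0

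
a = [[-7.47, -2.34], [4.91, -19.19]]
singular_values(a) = [19.81, 7.81]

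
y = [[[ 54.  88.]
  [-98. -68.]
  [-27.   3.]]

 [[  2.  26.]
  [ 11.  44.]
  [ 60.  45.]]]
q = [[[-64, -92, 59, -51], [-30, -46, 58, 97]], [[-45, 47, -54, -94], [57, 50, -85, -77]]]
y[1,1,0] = 11.0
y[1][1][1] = 44.0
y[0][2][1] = 3.0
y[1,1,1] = 44.0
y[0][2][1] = 3.0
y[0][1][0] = -98.0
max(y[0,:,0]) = 54.0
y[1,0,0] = 2.0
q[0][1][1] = -46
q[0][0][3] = -51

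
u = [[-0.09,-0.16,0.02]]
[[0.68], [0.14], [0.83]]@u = [[-0.06,  -0.11,  0.01],  [-0.01,  -0.02,  0.0],  [-0.07,  -0.13,  0.02]]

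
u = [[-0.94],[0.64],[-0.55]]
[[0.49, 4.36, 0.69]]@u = [[1.95]]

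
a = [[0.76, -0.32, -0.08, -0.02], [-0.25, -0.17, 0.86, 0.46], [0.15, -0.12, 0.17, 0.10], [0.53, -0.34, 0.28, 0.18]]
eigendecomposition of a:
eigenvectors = [[(0.51+0.13j), (0.51-0.13j), (-0.33+0j), (-0.34+0j)], [0.46-0.27j, (0.46+0.27j), -0.79+0.00j, -0.70+0.00j], [0.24-0.03j, (0.24+0.03j), (0.04+0j), -0.47+0.00j], [0.61+0.00j, 0.61-0.00j, -0.52+0.00j, (0.41+0j)]]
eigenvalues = [(0.47+0.25j), (0.47-0.25j), (-0.02+0j), (0.01+0j)]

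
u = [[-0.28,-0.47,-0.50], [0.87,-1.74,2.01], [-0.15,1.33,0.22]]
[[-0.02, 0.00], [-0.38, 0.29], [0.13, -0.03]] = u @ [[0.06, -0.20], [0.12, -0.07], [-0.11, 0.17]]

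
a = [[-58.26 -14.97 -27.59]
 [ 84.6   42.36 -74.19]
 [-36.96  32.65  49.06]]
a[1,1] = 42.36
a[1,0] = 84.6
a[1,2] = -74.19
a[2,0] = -36.96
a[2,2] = 49.06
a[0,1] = -14.97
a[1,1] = 42.36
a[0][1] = -14.97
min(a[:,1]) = -14.97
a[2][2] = 49.06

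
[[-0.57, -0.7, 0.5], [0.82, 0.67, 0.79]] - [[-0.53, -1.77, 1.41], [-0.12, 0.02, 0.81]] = [[-0.04,1.07,-0.91], [0.94,0.65,-0.02]]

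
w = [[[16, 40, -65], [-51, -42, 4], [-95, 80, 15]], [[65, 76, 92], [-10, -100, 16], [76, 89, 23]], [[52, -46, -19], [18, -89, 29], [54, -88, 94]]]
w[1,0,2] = 92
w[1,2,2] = 23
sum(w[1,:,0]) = 131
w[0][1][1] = -42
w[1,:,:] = [[65, 76, 92], [-10, -100, 16], [76, 89, 23]]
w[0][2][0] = -95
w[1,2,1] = 89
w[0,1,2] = 4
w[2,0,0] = 52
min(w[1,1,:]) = -100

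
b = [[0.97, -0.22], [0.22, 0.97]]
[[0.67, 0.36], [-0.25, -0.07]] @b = [[0.73, 0.2], [-0.26, -0.01]]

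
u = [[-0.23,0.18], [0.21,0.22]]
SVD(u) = [[-0.56, 0.83], [0.83, 0.56]] @ diag([0.31355288692003, 0.28193011031834625]) @ [[0.96, 0.26], [-0.26, 0.96]]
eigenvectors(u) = [[-0.93, -0.33], [0.37, -0.95]]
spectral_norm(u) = 0.31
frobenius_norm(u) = 0.42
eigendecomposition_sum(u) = [[-0.27, 0.09], [0.11, -0.04]] + [[0.04, 0.09], [0.1, 0.26]]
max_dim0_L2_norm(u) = 0.31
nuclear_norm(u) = 0.60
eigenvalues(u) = [-0.3, 0.29]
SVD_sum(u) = [[-0.17, -0.05],[0.25, 0.07]] + [[-0.06,0.23], [-0.04,0.15]]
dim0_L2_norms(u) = [0.31, 0.28]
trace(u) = -0.01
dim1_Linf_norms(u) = [0.23, 0.22]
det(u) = -0.09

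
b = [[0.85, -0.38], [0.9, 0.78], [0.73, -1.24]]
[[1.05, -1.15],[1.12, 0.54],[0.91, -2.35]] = b@[[1.24, -0.69], [-0.00, 1.49]]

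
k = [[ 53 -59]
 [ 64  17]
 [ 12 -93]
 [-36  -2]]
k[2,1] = -93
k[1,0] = 64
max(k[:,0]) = 64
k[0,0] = 53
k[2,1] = -93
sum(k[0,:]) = -6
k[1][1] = 17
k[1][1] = 17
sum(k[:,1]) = -137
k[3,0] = -36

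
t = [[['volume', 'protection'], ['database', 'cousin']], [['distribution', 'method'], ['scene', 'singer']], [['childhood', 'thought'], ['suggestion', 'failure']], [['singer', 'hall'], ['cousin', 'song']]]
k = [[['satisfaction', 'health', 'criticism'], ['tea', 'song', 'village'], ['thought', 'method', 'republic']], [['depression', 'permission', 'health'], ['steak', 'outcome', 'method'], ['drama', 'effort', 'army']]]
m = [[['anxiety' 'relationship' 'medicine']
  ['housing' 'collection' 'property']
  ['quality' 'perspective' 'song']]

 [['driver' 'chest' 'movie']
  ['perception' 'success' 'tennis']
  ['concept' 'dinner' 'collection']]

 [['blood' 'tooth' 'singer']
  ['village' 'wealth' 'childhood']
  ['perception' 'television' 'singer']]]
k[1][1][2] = 'method'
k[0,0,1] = 'health'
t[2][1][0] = 'suggestion'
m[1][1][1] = 'success'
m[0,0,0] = 'anxiety'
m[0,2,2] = 'song'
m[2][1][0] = 'village'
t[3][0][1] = 'hall'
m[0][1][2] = 'property'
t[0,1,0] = 'database'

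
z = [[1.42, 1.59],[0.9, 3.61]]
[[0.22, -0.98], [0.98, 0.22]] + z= [[1.64, 0.61],[1.88, 3.83]]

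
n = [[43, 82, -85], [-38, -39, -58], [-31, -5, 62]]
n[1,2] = -58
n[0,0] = 43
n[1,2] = -58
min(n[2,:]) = -31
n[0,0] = 43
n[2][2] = 62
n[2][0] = -31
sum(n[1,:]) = -135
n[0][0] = 43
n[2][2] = 62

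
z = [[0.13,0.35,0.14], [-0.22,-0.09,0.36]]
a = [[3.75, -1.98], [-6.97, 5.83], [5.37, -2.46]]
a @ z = [[0.92,1.49,-0.19],[-2.19,-2.96,1.12],[1.24,2.1,-0.13]]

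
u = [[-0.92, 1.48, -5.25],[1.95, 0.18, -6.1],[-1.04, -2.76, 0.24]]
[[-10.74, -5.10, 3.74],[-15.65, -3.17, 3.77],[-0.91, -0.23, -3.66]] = u@[[-0.65, 0.83, 0.39], [0.78, -0.16, 1.14], [2.38, 0.78, -0.46]]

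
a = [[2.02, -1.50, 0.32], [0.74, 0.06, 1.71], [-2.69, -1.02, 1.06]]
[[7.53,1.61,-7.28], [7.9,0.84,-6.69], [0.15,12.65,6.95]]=a @ [[2.01, -2.49, -3.43], [-1.50, -4.06, -0.28], [3.80, 1.71, -2.42]]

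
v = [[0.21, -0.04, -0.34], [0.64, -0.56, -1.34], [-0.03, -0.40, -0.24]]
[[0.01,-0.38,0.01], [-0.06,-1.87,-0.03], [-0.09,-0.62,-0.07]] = v@[[1.14, -0.08, 1.00], [-0.29, 0.98, -0.26], [0.71, 0.95, 0.61]]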